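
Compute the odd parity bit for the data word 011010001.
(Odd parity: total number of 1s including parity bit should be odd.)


Number of 1s in data: 4
Parity bit: 1

1


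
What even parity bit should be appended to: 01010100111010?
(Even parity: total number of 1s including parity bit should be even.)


Number of 1s in data: 7
Parity bit: 1

1


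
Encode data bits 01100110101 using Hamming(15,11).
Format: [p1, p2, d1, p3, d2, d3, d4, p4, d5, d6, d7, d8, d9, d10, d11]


Parity bits: p1=0, p2=0, p3=0, p4=0

000011000110101


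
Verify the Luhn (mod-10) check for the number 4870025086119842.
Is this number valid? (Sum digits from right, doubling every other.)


Luhn sum = 67
67 mod 10 = 7

Invalid (Luhn sum mod 10 = 7)


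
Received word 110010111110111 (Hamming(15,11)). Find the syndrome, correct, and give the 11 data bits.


Syndrome = 13: error at position 13

Data: 01011110011 (corrected bit 13)


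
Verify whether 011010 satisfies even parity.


Number of 1s: 3

No, parity error (3 ones)


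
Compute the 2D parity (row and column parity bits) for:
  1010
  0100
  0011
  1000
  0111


Row parities: 01011
Column parities: 0010

Row P: 01011, Col P: 0010, Corner: 1


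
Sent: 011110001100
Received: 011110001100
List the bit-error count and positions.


XOR: 000000000000

0 errors (received matches sent)


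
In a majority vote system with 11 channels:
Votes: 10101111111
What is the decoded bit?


Ones: 9 out of 11
Threshold: 6

1 (9/11 voted 1)


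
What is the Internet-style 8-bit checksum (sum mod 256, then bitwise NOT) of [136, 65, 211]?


Sum = 412 mod 256 = 156
Complement = 99

99


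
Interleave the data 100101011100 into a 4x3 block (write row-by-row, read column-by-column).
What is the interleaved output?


Matrix:
  100
  101
  011
  100
Read columns: 110100100110

110100100110


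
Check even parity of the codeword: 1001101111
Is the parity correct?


Number of 1s: 7

No, parity error (7 ones)


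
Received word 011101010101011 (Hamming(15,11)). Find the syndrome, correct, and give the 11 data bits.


Syndrome = 12: error at position 12

Data: 10100100011 (corrected bit 12)


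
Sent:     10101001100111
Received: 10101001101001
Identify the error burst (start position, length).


XOR: 00000000001110

Burst at position 10, length 3


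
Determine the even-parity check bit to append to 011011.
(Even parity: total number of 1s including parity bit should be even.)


Number of 1s in data: 4
Parity bit: 0

0


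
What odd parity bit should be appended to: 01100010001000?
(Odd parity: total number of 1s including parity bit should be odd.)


Number of 1s in data: 4
Parity bit: 1

1


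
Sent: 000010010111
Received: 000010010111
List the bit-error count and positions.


XOR: 000000000000

0 errors (received matches sent)


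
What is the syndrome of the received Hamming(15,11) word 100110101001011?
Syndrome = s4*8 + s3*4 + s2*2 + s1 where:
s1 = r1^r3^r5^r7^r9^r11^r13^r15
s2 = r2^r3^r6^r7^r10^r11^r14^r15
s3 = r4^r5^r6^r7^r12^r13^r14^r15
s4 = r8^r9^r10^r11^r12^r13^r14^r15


s1=1, s2=1, s3=0, s4=0

Syndrome = 3 (error at position 3)


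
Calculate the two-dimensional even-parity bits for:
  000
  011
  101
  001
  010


Row parities: 00011
Column parities: 101

Row P: 00011, Col P: 101, Corner: 0


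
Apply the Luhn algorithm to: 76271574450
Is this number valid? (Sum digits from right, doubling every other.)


Luhn sum = 39
39 mod 10 = 9

Invalid (Luhn sum mod 10 = 9)


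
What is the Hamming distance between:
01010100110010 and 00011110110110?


XOR: 01001010000100
Count of 1s: 4

4


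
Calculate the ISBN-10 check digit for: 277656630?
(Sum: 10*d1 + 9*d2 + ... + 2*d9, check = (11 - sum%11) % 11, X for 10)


Weighted sum: 274
274 mod 11 = 10

Check digit: 1


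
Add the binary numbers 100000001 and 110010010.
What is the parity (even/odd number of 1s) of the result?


100000001 = 257
110010010 = 402
Sum = 659 = 1010010011
1s count = 5

odd parity (5 ones in 1010010011)


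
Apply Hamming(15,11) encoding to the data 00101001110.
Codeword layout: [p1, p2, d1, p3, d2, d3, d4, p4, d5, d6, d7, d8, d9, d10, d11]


Parity bits: p1=0, p2=0, p3=0, p4=0

000001001001110


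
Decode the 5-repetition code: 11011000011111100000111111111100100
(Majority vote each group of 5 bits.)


Groups: 11011, 00001, 11111, 00000, 11111, 11111, 00100
Majority votes: 1010110

1010110


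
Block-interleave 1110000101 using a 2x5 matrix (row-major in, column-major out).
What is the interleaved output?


Matrix:
  11100
  00101
Read columns: 1010110001

1010110001


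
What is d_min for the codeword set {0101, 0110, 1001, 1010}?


Comparing all pairs, minimum distance: 2
Can detect 1 errors, correct 0 errors

2


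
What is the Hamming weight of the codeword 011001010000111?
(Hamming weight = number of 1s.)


Counting 1s in 011001010000111

7


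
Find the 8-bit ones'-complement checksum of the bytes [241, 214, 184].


Sum = 639 mod 256 = 127
Complement = 128

128


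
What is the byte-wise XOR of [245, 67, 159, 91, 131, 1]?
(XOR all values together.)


XOR chain: 245 ^ 67 ^ 159 ^ 91 ^ 131 ^ 1 = 240

240


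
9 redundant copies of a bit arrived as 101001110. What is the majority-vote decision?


Ones: 5 out of 9
Threshold: 5

1 (5/9 voted 1)


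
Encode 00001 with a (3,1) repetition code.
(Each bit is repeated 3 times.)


Each bit -> 3 copies

000000000000111


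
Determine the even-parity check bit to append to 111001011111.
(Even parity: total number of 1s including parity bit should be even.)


Number of 1s in data: 9
Parity bit: 1

1


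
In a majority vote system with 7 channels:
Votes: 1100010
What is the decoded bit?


Ones: 3 out of 7
Threshold: 4

0 (3/7 voted 1)


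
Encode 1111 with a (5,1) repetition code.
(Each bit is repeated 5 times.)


Each bit -> 5 copies

11111111111111111111


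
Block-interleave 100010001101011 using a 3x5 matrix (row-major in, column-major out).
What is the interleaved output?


Matrix:
  10001
  00011
  01011
Read columns: 100001000011111

100001000011111


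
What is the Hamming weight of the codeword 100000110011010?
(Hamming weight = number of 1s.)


Counting 1s in 100000110011010

6


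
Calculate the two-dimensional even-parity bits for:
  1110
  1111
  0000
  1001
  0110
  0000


Row parities: 100000
Column parities: 1110

Row P: 100000, Col P: 1110, Corner: 1


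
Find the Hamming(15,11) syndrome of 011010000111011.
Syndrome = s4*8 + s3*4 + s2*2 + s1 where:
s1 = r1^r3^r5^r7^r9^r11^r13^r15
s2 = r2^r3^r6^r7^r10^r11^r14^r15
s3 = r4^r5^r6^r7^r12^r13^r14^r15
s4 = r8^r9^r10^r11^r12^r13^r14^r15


s1=0, s2=0, s3=0, s4=1

Syndrome = 8 (error at position 8)


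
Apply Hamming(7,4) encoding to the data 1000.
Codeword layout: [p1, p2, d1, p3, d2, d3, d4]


Parity bits: p1=1, p2=1, p3=0

1110000


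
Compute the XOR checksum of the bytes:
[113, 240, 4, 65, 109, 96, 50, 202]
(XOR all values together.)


XOR chain: 113 ^ 240 ^ 4 ^ 65 ^ 109 ^ 96 ^ 50 ^ 202 = 49

49


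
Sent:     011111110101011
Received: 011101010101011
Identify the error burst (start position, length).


XOR: 000010100000000

Burst at position 4, length 3


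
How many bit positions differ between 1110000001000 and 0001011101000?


XOR: 1111011100000
Count of 1s: 7

7


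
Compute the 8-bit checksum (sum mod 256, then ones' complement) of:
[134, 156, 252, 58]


Sum = 600 mod 256 = 88
Complement = 167

167


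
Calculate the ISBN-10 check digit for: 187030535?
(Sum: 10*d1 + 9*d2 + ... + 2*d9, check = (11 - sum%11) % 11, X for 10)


Weighted sum: 195
195 mod 11 = 8

Check digit: 3


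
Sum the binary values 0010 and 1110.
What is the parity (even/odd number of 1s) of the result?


0010 = 2
1110 = 14
Sum = 16 = 10000
1s count = 1

odd parity (1 ones in 10000)


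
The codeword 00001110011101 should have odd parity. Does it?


Number of 1s: 7

Yes, parity is correct (7 ones)


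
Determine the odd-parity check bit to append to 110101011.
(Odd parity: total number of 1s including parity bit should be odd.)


Number of 1s in data: 6
Parity bit: 1

1


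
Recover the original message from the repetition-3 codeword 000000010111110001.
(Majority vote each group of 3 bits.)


Groups: 000, 000, 010, 111, 110, 001
Majority votes: 000110

000110


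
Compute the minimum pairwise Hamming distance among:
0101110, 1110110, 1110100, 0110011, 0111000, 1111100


Comparing all pairs, minimum distance: 1
Can detect 0 errors, correct 0 errors

1


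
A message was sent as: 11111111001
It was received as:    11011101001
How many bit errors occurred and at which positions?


XOR: 00100010000

2 error(s) at position(s): 2, 6


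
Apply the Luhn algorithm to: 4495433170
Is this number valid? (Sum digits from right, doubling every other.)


Luhn sum = 49
49 mod 10 = 9

Invalid (Luhn sum mod 10 = 9)


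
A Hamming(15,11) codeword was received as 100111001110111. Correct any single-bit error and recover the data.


Syndrome = 2: error at position 2

Data: 01101110111 (corrected bit 2)


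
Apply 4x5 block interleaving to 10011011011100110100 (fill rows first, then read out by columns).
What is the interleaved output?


Matrix:
  10011
  01101
  11001
  10100
Read columns: 10110110010110001110

10110110010110001110


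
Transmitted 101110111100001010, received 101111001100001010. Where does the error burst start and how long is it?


XOR: 000001110000000000

Burst at position 5, length 3


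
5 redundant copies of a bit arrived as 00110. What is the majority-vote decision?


Ones: 2 out of 5
Threshold: 3

0 (2/5 voted 1)


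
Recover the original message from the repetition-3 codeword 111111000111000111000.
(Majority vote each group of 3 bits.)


Groups: 111, 111, 000, 111, 000, 111, 000
Majority votes: 1101010

1101010


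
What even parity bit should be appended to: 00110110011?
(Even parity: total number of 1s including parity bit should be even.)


Number of 1s in data: 6
Parity bit: 0

0


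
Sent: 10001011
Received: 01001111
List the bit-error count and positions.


XOR: 11000100

3 error(s) at position(s): 0, 1, 5


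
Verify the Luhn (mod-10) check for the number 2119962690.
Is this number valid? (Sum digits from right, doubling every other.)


Luhn sum = 50
50 mod 10 = 0

Valid (Luhn sum mod 10 = 0)


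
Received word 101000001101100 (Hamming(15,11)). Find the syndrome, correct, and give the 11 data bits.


Syndrome = 0: no error detected

Data: 10001101100 (no errors)


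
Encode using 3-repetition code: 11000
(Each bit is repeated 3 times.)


Each bit -> 3 copies

111111000000000


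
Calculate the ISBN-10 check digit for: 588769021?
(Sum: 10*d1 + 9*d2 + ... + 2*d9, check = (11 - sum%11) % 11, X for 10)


Weighted sum: 324
324 mod 11 = 5

Check digit: 6


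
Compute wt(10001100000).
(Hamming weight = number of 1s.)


Counting 1s in 10001100000

3


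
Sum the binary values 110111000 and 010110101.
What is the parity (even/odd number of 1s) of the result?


110111000 = 440
010110101 = 181
Sum = 621 = 1001101101
1s count = 6

even parity (6 ones in 1001101101)


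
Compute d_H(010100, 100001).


XOR: 110101
Count of 1s: 4

4


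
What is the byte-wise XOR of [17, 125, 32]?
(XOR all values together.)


XOR chain: 17 ^ 125 ^ 32 = 76

76


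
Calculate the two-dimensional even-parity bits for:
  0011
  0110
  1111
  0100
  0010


Row parities: 00011
Column parities: 1100

Row P: 00011, Col P: 1100, Corner: 0


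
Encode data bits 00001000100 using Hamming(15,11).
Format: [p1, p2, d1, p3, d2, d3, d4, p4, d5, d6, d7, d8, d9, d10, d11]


Parity bits: p1=0, p2=0, p3=1, p4=0

000100001000100


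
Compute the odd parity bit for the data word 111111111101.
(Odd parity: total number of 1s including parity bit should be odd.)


Number of 1s in data: 11
Parity bit: 0

0


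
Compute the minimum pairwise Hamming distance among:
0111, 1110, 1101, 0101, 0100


Comparing all pairs, minimum distance: 1
Can detect 0 errors, correct 0 errors

1


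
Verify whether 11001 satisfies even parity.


Number of 1s: 3

No, parity error (3 ones)


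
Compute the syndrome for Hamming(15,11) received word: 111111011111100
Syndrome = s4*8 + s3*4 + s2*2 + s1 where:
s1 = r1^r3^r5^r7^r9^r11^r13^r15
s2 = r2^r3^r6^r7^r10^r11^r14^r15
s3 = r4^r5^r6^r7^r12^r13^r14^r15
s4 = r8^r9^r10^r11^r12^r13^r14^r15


s1=0, s2=1, s3=1, s4=0

Syndrome = 6 (error at position 6)


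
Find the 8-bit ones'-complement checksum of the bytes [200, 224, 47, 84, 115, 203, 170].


Sum = 1043 mod 256 = 19
Complement = 236

236


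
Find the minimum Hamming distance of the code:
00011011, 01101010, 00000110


Comparing all pairs, minimum distance: 4
Can detect 3 errors, correct 1 errors

4


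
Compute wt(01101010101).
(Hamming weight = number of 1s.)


Counting 1s in 01101010101

6


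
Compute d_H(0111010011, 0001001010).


XOR: 0110011001
Count of 1s: 5

5


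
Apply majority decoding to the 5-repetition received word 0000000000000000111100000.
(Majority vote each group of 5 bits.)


Groups: 00000, 00000, 00000, 01111, 00000
Majority votes: 00010

00010


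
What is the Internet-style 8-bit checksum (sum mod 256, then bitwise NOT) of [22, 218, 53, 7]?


Sum = 300 mod 256 = 44
Complement = 211

211


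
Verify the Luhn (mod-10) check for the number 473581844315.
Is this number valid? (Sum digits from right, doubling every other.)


Luhn sum = 63
63 mod 10 = 3

Invalid (Luhn sum mod 10 = 3)


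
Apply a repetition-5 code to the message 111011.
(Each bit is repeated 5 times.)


Each bit -> 5 copies

111111111111111000001111111111


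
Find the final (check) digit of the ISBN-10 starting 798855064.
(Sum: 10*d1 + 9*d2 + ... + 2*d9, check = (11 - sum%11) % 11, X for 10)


Weighted sum: 352
352 mod 11 = 0

Check digit: 0


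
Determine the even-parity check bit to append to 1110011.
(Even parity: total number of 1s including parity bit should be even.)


Number of 1s in data: 5
Parity bit: 1

1


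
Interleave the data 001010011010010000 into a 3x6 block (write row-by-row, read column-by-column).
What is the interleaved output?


Matrix:
  001010
  011010
  010000
Read columns: 000011110000110000

000011110000110000


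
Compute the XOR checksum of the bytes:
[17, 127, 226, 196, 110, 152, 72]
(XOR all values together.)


XOR chain: 17 ^ 127 ^ 226 ^ 196 ^ 110 ^ 152 ^ 72 = 246

246


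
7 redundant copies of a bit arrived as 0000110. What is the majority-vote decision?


Ones: 2 out of 7
Threshold: 4

0 (2/7 voted 1)


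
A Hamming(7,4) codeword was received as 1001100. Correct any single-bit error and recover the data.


Syndrome = 0: no error detected

Data: 0100 (no errors)


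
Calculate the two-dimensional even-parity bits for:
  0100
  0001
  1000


Row parities: 111
Column parities: 1101

Row P: 111, Col P: 1101, Corner: 1


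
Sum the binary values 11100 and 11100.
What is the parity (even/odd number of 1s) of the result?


11100 = 28
11100 = 28
Sum = 56 = 111000
1s count = 3

odd parity (3 ones in 111000)


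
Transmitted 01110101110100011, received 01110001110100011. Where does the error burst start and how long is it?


XOR: 00000100000000000

Burst at position 5, length 1


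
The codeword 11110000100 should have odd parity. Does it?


Number of 1s: 5

Yes, parity is correct (5 ones)


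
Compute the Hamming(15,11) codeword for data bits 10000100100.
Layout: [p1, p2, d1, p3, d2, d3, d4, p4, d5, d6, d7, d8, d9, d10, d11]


Parity bits: p1=0, p2=0, p3=1, p4=0

001100000100100


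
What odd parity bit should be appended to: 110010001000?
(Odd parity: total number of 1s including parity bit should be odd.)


Number of 1s in data: 4
Parity bit: 1

1


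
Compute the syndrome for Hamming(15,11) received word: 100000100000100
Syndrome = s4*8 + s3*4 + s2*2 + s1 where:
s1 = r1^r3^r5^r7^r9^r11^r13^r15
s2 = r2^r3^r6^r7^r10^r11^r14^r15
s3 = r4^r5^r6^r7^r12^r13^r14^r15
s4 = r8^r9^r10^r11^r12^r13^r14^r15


s1=1, s2=1, s3=0, s4=1

Syndrome = 11 (error at position 11)


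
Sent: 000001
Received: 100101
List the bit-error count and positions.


XOR: 100100

2 error(s) at position(s): 0, 3


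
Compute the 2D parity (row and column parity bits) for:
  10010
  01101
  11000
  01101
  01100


Row parities: 01010
Column parities: 00110

Row P: 01010, Col P: 00110, Corner: 0


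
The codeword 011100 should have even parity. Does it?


Number of 1s: 3

No, parity error (3 ones)


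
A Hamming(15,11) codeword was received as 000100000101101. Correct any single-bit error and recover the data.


Syndrome = 0: no error detected

Data: 00000101101 (no errors)


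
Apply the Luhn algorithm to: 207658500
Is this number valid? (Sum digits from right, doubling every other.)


Luhn sum = 29
29 mod 10 = 9

Invalid (Luhn sum mod 10 = 9)


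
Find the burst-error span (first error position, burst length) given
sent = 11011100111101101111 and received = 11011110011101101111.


XOR: 00000010100000000000

Burst at position 6, length 3


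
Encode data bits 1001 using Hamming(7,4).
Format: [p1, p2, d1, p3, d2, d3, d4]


Parity bits: p1=0, p2=0, p3=1

0011001


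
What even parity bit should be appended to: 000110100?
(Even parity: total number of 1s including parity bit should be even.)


Number of 1s in data: 3
Parity bit: 1

1


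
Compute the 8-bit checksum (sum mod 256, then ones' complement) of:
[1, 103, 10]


Sum = 114 mod 256 = 114
Complement = 141

141


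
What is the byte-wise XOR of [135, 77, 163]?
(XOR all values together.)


XOR chain: 135 ^ 77 ^ 163 = 105

105


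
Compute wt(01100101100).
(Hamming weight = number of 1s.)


Counting 1s in 01100101100

5


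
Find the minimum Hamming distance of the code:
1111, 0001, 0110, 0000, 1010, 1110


Comparing all pairs, minimum distance: 1
Can detect 0 errors, correct 0 errors

1


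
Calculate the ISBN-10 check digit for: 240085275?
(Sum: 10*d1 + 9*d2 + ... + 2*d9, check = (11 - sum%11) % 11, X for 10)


Weighted sum: 168
168 mod 11 = 3

Check digit: 8


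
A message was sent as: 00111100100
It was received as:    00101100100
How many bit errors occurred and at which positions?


XOR: 00010000000

1 error(s) at position(s): 3


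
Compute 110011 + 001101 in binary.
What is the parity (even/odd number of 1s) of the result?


110011 = 51
001101 = 13
Sum = 64 = 1000000
1s count = 1

odd parity (1 ones in 1000000)


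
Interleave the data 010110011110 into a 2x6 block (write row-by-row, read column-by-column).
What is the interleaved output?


Matrix:
  010110
  011110
Read columns: 001101111100

001101111100


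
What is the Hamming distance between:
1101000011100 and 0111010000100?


XOR: 1010010011000
Count of 1s: 5

5


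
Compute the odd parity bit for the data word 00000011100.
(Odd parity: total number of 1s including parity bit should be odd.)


Number of 1s in data: 3
Parity bit: 0

0


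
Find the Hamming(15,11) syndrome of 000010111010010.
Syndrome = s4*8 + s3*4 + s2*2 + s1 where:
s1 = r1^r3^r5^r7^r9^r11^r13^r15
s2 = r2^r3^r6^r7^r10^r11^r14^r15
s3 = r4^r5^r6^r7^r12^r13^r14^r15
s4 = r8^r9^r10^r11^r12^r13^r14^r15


s1=0, s2=1, s3=1, s4=0

Syndrome = 6 (error at position 6)


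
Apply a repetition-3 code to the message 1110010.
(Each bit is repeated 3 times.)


Each bit -> 3 copies

111111111000000111000


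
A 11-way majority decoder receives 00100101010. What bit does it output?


Ones: 4 out of 11
Threshold: 6

0 (4/11 voted 1)


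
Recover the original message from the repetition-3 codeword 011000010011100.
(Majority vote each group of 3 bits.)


Groups: 011, 000, 010, 011, 100
Majority votes: 10010

10010


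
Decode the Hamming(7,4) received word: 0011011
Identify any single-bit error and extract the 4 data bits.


Syndrome = 6: error at position 6

Data: 1001 (corrected bit 6)


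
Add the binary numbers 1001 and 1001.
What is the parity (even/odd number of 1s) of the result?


1001 = 9
1001 = 9
Sum = 18 = 10010
1s count = 2

even parity (2 ones in 10010)


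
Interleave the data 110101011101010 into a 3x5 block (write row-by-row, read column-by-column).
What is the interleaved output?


Matrix:
  11010
  10111
  01010
Read columns: 110101010111010

110101010111010


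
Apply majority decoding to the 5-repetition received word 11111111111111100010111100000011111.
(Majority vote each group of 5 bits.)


Groups: 11111, 11111, 11111, 00010, 11110, 00000, 11111
Majority votes: 1110101

1110101


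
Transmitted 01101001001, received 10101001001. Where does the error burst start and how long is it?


XOR: 11000000000

Burst at position 0, length 2


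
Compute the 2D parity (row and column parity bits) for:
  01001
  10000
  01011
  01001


Row parities: 0110
Column parities: 11011

Row P: 0110, Col P: 11011, Corner: 0


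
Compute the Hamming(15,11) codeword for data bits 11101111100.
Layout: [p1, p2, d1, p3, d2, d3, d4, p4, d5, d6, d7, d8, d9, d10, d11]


Parity bits: p1=1, p2=0, p3=0, p4=1

101011011111100


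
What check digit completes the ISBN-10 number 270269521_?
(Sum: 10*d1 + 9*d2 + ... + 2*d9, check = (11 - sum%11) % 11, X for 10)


Weighted sum: 206
206 mod 11 = 8

Check digit: 3


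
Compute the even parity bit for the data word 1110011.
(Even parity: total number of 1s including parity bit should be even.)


Number of 1s in data: 5
Parity bit: 1

1


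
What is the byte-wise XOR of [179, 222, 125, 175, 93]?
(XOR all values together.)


XOR chain: 179 ^ 222 ^ 125 ^ 175 ^ 93 = 226

226


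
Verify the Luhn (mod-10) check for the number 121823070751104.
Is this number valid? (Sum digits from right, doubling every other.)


Luhn sum = 43
43 mod 10 = 3

Invalid (Luhn sum mod 10 = 3)


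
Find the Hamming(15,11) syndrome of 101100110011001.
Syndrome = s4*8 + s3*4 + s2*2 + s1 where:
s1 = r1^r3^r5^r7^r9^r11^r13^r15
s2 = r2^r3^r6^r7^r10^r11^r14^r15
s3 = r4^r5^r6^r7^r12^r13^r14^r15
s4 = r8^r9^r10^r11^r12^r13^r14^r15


s1=1, s2=0, s3=0, s4=0

Syndrome = 1 (error at position 1)


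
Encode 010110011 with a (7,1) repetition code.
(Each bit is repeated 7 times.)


Each bit -> 7 copies

000000011111110000000111111111111110000000000000011111111111111


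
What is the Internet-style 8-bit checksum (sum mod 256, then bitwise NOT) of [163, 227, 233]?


Sum = 623 mod 256 = 111
Complement = 144

144


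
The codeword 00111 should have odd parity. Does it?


Number of 1s: 3

Yes, parity is correct (3 ones)


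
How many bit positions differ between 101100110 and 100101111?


XOR: 001001001
Count of 1s: 3

3


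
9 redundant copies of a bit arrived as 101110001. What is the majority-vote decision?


Ones: 5 out of 9
Threshold: 5

1 (5/9 voted 1)


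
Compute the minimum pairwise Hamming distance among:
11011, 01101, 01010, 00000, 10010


Comparing all pairs, minimum distance: 2
Can detect 1 errors, correct 0 errors

2


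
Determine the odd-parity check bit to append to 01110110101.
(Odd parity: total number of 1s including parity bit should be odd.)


Number of 1s in data: 7
Parity bit: 0

0


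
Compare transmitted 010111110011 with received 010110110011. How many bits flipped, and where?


XOR: 000001000000

1 error(s) at position(s): 5


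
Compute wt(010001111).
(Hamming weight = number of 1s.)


Counting 1s in 010001111

5


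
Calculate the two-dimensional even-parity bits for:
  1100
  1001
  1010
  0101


Row parities: 0000
Column parities: 1010

Row P: 0000, Col P: 1010, Corner: 0


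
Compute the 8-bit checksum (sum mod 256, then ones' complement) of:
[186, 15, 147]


Sum = 348 mod 256 = 92
Complement = 163

163


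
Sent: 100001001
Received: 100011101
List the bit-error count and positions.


XOR: 000010100

2 error(s) at position(s): 4, 6


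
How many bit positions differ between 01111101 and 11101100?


XOR: 10010001
Count of 1s: 3

3


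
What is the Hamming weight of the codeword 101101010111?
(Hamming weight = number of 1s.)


Counting 1s in 101101010111

8


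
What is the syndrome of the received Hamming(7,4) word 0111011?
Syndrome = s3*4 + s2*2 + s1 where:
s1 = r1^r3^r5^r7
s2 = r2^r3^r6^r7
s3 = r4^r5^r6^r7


s1=0, s2=0, s3=1

Syndrome = 4 (error at position 4)


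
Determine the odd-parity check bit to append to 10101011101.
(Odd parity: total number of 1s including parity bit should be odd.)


Number of 1s in data: 7
Parity bit: 0

0


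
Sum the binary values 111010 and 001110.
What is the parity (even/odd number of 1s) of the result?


111010 = 58
001110 = 14
Sum = 72 = 1001000
1s count = 2

even parity (2 ones in 1001000)


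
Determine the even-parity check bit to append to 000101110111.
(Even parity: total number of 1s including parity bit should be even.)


Number of 1s in data: 7
Parity bit: 1

1


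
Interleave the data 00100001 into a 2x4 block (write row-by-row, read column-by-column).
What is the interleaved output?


Matrix:
  0010
  0001
Read columns: 00001001

00001001


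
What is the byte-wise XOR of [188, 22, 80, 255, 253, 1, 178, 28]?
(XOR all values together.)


XOR chain: 188 ^ 22 ^ 80 ^ 255 ^ 253 ^ 1 ^ 178 ^ 28 = 87

87


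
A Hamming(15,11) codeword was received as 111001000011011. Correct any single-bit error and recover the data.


Syndrome = 0: no error detected

Data: 10100011011 (no errors)


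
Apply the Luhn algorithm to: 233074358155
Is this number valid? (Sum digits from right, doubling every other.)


Luhn sum = 47
47 mod 10 = 7

Invalid (Luhn sum mod 10 = 7)


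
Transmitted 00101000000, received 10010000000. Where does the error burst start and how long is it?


XOR: 10111000000

Burst at position 0, length 5


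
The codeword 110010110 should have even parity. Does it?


Number of 1s: 5

No, parity error (5 ones)


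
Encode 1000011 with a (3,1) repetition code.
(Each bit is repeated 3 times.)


Each bit -> 3 copies

111000000000000111111


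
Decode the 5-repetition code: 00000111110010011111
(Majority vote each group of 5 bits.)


Groups: 00000, 11111, 00100, 11111
Majority votes: 0101

0101


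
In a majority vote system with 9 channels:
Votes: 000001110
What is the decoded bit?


Ones: 3 out of 9
Threshold: 5

0 (3/9 voted 1)


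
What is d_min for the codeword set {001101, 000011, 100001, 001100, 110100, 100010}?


Comparing all pairs, minimum distance: 1
Can detect 0 errors, correct 0 errors

1


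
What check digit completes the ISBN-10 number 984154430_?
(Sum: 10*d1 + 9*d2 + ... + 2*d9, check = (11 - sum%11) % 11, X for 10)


Weighted sum: 276
276 mod 11 = 1

Check digit: X


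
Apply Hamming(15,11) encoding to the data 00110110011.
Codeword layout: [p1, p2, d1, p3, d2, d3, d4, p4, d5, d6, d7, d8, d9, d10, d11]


Parity bits: p1=1, p2=0, p3=0, p4=0

100001100110011


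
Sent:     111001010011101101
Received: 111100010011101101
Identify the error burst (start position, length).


XOR: 000101000000000000

Burst at position 3, length 3


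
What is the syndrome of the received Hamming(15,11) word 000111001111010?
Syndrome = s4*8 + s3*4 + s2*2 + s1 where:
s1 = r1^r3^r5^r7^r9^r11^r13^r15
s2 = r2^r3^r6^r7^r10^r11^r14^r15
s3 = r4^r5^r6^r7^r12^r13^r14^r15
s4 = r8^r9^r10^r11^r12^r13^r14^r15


s1=1, s2=0, s3=1, s4=1

Syndrome = 13 (error at position 13)


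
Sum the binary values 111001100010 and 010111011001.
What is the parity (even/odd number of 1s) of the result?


111001100010 = 3682
010111011001 = 1497
Sum = 5179 = 1010000111011
1s count = 7

odd parity (7 ones in 1010000111011)


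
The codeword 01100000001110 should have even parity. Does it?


Number of 1s: 5

No, parity error (5 ones)


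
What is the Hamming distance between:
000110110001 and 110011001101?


XOR: 110101111100
Count of 1s: 8

8


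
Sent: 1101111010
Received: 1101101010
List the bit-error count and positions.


XOR: 0000010000

1 error(s) at position(s): 5


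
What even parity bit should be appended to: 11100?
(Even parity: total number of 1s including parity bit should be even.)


Number of 1s in data: 3
Parity bit: 1

1


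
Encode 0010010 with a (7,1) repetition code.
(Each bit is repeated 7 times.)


Each bit -> 7 copies

0000000000000011111110000000000000011111110000000


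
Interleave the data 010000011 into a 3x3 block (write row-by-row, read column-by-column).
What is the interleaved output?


Matrix:
  010
  000
  011
Read columns: 000101001

000101001


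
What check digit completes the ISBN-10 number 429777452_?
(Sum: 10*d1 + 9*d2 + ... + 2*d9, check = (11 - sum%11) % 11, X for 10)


Weighted sum: 291
291 mod 11 = 5

Check digit: 6


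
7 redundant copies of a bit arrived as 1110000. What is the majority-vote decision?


Ones: 3 out of 7
Threshold: 4

0 (3/7 voted 1)


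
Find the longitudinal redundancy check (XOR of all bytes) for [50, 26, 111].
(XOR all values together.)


XOR chain: 50 ^ 26 ^ 111 = 71

71


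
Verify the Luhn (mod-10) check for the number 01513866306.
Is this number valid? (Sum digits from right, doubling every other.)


Luhn sum = 37
37 mod 10 = 7

Invalid (Luhn sum mod 10 = 7)


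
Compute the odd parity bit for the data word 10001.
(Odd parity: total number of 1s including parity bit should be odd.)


Number of 1s in data: 2
Parity bit: 1

1


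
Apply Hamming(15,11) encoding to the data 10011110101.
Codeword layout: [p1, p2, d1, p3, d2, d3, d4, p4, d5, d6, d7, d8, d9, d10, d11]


Parity bits: p1=0, p2=1, p3=1, p4=1

011100111110101


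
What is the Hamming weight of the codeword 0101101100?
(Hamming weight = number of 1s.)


Counting 1s in 0101101100

5


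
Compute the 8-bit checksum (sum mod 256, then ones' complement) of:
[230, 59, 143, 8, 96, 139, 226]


Sum = 901 mod 256 = 133
Complement = 122

122


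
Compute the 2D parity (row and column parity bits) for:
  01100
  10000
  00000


Row parities: 010
Column parities: 11100

Row P: 010, Col P: 11100, Corner: 1


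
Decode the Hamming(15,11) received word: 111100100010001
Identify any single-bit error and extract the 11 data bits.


Syndrome = 7: error at position 7

Data: 10000010001 (corrected bit 7)


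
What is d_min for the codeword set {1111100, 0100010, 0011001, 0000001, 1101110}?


Comparing all pairs, minimum distance: 2
Can detect 1 errors, correct 0 errors

2


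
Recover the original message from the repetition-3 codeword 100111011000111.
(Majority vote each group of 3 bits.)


Groups: 100, 111, 011, 000, 111
Majority votes: 01101

01101


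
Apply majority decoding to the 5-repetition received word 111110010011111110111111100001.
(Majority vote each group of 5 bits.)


Groups: 11111, 00100, 11111, 11011, 11111, 00001
Majority votes: 101110

101110


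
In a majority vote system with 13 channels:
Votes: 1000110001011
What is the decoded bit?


Ones: 6 out of 13
Threshold: 7

0 (6/13 voted 1)


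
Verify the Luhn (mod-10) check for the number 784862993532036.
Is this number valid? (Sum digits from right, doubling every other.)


Luhn sum = 76
76 mod 10 = 6

Invalid (Luhn sum mod 10 = 6)


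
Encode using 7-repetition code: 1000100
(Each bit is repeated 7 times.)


Each bit -> 7 copies

1111111000000000000000000000111111100000000000000


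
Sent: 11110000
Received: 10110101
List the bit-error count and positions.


XOR: 01000101

3 error(s) at position(s): 1, 5, 7


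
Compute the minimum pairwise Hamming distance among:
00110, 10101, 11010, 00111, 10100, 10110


Comparing all pairs, minimum distance: 1
Can detect 0 errors, correct 0 errors

1


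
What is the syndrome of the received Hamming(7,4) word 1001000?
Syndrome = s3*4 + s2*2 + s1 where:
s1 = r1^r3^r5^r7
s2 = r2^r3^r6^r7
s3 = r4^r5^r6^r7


s1=1, s2=0, s3=1

Syndrome = 5 (error at position 5)


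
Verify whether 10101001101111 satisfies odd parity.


Number of 1s: 9

Yes, parity is correct (9 ones)


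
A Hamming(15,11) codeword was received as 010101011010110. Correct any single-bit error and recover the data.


Syndrome = 9: error at position 9

Data: 00100010110 (corrected bit 9)


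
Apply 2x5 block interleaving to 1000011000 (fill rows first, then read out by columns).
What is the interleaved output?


Matrix:
  10000
  11000
Read columns: 1101000000

1101000000


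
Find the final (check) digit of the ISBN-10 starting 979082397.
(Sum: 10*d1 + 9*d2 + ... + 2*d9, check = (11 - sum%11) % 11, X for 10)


Weighted sum: 336
336 mod 11 = 6

Check digit: 5


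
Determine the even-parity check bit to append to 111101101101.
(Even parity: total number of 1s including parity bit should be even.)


Number of 1s in data: 9
Parity bit: 1

1


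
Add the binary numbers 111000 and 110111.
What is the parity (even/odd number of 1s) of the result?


111000 = 56
110111 = 55
Sum = 111 = 1101111
1s count = 6

even parity (6 ones in 1101111)


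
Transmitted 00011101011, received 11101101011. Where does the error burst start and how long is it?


XOR: 11110000000

Burst at position 0, length 4


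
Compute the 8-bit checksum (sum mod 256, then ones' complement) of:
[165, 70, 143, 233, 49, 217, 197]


Sum = 1074 mod 256 = 50
Complement = 205

205


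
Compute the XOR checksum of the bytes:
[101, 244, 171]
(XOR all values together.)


XOR chain: 101 ^ 244 ^ 171 = 58

58


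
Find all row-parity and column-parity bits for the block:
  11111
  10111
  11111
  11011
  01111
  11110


Row parities: 101000
Column parities: 11101

Row P: 101000, Col P: 11101, Corner: 0


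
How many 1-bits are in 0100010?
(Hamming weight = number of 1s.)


Counting 1s in 0100010

2


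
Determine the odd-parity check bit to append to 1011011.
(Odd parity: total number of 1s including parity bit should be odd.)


Number of 1s in data: 5
Parity bit: 0

0


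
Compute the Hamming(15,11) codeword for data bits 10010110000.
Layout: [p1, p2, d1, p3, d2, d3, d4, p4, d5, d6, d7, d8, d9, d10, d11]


Parity bits: p1=1, p2=0, p3=1, p4=0

101100100110000


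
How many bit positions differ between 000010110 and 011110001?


XOR: 011100111
Count of 1s: 6

6


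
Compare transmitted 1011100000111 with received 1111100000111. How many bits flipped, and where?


XOR: 0100000000000

1 error(s) at position(s): 1


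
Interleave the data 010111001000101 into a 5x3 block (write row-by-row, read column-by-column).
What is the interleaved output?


Matrix:
  010
  111
  001
  000
  101
Read columns: 010011100001101

010011100001101


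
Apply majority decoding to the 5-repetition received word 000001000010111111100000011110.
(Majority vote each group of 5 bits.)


Groups: 00000, 10000, 10111, 11110, 00000, 11110
Majority votes: 001101

001101


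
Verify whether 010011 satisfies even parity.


Number of 1s: 3

No, parity error (3 ones)


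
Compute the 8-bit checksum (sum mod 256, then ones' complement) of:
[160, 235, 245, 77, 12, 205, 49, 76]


Sum = 1059 mod 256 = 35
Complement = 220

220


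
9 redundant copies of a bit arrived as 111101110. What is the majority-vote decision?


Ones: 7 out of 9
Threshold: 5

1 (7/9 voted 1)


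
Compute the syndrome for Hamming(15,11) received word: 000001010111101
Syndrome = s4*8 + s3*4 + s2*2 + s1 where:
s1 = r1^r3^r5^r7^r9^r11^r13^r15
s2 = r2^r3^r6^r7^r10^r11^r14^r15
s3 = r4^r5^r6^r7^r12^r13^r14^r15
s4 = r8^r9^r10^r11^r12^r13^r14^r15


s1=1, s2=0, s3=0, s4=0

Syndrome = 1 (error at position 1)


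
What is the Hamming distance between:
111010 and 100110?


XOR: 011100
Count of 1s: 3

3


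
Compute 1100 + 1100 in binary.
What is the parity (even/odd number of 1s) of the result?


1100 = 12
1100 = 12
Sum = 24 = 11000
1s count = 2

even parity (2 ones in 11000)


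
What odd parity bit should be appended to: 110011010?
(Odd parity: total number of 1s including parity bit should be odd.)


Number of 1s in data: 5
Parity bit: 0

0


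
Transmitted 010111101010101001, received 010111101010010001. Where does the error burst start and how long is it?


XOR: 000000000000111000

Burst at position 12, length 3


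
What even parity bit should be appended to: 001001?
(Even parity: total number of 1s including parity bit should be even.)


Number of 1s in data: 2
Parity bit: 0

0


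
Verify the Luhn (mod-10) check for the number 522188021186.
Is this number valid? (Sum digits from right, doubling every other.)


Luhn sum = 41
41 mod 10 = 1

Invalid (Luhn sum mod 10 = 1)


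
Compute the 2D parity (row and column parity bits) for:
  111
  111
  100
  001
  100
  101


Row parities: 111110
Column parities: 100

Row P: 111110, Col P: 100, Corner: 1


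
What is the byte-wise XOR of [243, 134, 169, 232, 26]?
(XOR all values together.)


XOR chain: 243 ^ 134 ^ 169 ^ 232 ^ 26 = 46

46


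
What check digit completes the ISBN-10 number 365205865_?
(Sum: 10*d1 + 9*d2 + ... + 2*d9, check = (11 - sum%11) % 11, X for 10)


Weighted sum: 223
223 mod 11 = 3

Check digit: 8


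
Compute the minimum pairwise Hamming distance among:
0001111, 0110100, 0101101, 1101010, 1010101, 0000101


Comparing all pairs, minimum distance: 2
Can detect 1 errors, correct 0 errors

2


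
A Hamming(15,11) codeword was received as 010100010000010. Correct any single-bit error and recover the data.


Syndrome = 0: no error detected

Data: 00000000010 (no errors)


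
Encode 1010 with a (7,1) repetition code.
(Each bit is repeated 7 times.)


Each bit -> 7 copies

1111111000000011111110000000


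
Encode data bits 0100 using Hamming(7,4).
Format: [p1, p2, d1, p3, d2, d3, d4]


Parity bits: p1=1, p2=0, p3=1

1001100


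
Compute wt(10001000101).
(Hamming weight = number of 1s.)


Counting 1s in 10001000101

4


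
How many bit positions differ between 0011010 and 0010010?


XOR: 0001000
Count of 1s: 1

1


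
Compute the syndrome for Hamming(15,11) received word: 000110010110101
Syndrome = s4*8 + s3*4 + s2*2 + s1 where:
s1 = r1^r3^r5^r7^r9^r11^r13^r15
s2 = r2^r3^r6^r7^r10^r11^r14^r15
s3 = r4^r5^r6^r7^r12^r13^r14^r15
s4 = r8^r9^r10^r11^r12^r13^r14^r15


s1=0, s2=1, s3=0, s4=1

Syndrome = 10 (error at position 10)


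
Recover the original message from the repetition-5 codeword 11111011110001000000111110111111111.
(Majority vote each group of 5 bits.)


Groups: 11111, 01111, 00010, 00000, 11111, 01111, 11111
Majority votes: 1100111

1100111


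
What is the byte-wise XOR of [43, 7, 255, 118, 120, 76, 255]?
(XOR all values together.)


XOR chain: 43 ^ 7 ^ 255 ^ 118 ^ 120 ^ 76 ^ 255 = 110

110


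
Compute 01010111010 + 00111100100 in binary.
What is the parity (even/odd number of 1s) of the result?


01010111010 = 698
00111100100 = 484
Sum = 1182 = 10010011110
1s count = 6

even parity (6 ones in 10010011110)


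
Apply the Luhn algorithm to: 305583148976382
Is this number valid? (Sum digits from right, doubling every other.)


Luhn sum = 71
71 mod 10 = 1

Invalid (Luhn sum mod 10 = 1)
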